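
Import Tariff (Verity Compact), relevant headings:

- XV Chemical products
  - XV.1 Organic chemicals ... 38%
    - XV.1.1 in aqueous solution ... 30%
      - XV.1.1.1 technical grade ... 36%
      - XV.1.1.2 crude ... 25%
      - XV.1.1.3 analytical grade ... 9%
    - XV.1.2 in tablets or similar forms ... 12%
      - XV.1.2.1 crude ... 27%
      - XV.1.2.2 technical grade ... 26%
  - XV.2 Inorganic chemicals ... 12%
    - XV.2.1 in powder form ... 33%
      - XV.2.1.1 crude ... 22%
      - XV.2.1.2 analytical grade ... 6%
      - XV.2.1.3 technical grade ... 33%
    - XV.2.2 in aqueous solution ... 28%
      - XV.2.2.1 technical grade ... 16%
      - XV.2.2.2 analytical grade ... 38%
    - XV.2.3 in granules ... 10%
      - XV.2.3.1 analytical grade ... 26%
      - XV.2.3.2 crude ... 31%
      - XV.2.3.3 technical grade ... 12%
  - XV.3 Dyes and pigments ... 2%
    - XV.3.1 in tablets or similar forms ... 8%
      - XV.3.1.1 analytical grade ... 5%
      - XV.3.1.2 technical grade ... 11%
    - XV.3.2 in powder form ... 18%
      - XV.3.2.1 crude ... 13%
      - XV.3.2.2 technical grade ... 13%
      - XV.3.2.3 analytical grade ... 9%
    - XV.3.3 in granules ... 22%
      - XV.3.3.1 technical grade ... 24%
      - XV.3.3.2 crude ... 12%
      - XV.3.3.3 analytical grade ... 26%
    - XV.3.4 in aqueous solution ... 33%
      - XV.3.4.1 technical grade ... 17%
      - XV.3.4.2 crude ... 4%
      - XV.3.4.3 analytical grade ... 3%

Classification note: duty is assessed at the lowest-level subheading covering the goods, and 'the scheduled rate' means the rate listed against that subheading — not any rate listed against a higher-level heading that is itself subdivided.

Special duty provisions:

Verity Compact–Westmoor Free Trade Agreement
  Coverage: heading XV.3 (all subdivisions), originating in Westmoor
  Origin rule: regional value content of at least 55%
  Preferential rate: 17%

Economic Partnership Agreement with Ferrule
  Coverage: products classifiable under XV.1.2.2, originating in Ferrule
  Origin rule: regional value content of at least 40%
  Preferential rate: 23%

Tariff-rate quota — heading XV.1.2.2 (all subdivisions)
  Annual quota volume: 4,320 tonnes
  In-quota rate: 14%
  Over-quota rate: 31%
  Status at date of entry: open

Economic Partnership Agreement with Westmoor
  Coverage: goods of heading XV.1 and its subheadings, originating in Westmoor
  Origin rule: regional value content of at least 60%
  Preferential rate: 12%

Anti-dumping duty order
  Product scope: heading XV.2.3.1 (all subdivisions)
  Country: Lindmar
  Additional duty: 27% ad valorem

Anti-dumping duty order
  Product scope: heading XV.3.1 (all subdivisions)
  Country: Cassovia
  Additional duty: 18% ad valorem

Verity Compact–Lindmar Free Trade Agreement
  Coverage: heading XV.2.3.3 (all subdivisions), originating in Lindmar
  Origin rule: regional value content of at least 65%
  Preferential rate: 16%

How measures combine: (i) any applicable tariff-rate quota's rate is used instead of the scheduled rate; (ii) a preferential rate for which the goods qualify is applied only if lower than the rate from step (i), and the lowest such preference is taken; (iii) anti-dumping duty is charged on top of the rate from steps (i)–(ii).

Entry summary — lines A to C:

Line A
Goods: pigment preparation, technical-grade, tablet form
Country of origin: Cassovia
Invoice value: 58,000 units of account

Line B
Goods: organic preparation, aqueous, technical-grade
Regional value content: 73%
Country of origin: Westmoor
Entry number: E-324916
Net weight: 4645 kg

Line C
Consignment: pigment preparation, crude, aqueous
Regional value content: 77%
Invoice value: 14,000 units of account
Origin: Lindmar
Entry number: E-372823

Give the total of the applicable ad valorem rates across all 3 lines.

45%

Line A: pigment → XV.3; tablet form → XV.3.1; technical-grade → XV.3.1.2. Scheduled 11%. anti-dumping (Cassovia, XV.3.1): +18%; total 11% + 18% = 29%. → 29%.
Line B: organic → XV.1; aqueous → XV.1.1; technical-grade → XV.1.1.1. Scheduled 36%. Westmoor agreement on XV.3: XV.1.1.1 not covered; Westmoor agreement on XV.1: RVC ≥ 60% → 12% available; preferential 12%. → 12%.
Line C: pigment → XV.3; aqueous → XV.3.4; crude → XV.3.4.2. Scheduled 4%. Lindmar agreement on XV.2.3.3: XV.3.4.2 not covered. → 4%.
Sum: 29% + 12% + 4% = 45%.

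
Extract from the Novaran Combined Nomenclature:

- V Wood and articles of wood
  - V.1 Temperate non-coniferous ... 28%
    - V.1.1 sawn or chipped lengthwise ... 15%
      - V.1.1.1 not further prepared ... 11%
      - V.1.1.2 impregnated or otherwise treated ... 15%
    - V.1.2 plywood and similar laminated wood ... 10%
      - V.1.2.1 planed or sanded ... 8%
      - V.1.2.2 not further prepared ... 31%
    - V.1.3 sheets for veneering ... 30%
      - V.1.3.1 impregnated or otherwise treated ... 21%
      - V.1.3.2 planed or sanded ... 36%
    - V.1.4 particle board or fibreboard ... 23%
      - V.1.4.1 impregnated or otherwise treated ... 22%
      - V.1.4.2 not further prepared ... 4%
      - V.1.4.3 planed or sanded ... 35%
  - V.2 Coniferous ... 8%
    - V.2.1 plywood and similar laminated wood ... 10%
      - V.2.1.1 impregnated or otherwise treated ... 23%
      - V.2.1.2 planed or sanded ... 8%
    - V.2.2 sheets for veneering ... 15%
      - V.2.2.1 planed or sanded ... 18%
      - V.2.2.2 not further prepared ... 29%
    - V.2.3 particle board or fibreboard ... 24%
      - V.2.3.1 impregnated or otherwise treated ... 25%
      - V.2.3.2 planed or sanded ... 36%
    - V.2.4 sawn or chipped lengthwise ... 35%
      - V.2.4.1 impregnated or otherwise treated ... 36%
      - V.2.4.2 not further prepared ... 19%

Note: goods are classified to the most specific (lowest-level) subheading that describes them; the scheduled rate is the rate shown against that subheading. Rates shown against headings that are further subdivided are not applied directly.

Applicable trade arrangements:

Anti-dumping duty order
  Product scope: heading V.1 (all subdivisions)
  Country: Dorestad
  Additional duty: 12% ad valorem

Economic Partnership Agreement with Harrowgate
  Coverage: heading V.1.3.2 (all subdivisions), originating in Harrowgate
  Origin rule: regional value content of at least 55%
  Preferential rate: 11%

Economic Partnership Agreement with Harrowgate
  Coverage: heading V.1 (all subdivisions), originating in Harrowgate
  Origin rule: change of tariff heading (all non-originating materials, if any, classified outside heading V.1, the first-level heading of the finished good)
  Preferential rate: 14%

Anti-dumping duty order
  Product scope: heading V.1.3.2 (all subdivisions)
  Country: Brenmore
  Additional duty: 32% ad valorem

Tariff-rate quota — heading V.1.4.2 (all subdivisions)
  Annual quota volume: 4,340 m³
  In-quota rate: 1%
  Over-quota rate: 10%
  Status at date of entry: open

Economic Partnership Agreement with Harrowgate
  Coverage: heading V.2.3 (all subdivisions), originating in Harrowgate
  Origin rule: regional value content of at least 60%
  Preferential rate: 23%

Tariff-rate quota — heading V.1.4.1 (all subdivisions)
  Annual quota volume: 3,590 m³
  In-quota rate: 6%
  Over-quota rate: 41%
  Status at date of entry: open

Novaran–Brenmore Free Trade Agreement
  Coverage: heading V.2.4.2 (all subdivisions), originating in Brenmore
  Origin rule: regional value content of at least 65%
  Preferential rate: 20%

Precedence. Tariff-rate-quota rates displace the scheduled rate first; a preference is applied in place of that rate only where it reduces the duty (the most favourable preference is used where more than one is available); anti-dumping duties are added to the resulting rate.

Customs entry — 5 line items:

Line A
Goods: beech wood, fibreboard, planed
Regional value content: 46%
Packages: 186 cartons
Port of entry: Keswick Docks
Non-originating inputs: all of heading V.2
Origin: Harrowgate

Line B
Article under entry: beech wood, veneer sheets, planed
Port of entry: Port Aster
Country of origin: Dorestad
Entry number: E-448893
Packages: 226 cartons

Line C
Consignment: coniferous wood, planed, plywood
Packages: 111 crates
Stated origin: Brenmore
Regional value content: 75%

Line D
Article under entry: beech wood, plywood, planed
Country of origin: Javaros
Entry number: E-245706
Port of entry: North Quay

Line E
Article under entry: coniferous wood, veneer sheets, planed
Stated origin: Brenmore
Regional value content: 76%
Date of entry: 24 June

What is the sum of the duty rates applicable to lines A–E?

96%

Line A: beech → V.1; fibreboard → V.1.4; planed → V.1.4.3. Scheduled 35%. Harrowgate agreement on V.1.3.2: V.1.4.3 not covered; Harrowgate agreement on V.1: CTH met → 14% available; Harrowgate agreement on V.2.3: V.1.4.3 not covered; preferential 14%. → 14%.
Line B: beech → V.1; veneer sheets → V.1.3; planed → V.1.3.2. Scheduled 36%. anti-dumping (Dorestad, V.1): +12%; total 36% + 12% = 48%. → 48%.
Line C: coniferous → V.2; plywood → V.2.1; planed → V.2.1.2. Scheduled 8%. Brenmore agreement on V.2.4.2: V.2.1.2 not covered. → 8%.
Line D: beech → V.1; plywood → V.1.2; planed → V.1.2.1. Scheduled 8%. No special measure applies. → 8%.
Line E: coniferous → V.2; veneer sheets → V.2.2; planed → V.2.2.1. Scheduled 18%. Brenmore agreement on V.2.4.2: V.2.2.1 not covered. → 18%.
Sum: 14% + 48% + 8% + 8% + 18% = 96%.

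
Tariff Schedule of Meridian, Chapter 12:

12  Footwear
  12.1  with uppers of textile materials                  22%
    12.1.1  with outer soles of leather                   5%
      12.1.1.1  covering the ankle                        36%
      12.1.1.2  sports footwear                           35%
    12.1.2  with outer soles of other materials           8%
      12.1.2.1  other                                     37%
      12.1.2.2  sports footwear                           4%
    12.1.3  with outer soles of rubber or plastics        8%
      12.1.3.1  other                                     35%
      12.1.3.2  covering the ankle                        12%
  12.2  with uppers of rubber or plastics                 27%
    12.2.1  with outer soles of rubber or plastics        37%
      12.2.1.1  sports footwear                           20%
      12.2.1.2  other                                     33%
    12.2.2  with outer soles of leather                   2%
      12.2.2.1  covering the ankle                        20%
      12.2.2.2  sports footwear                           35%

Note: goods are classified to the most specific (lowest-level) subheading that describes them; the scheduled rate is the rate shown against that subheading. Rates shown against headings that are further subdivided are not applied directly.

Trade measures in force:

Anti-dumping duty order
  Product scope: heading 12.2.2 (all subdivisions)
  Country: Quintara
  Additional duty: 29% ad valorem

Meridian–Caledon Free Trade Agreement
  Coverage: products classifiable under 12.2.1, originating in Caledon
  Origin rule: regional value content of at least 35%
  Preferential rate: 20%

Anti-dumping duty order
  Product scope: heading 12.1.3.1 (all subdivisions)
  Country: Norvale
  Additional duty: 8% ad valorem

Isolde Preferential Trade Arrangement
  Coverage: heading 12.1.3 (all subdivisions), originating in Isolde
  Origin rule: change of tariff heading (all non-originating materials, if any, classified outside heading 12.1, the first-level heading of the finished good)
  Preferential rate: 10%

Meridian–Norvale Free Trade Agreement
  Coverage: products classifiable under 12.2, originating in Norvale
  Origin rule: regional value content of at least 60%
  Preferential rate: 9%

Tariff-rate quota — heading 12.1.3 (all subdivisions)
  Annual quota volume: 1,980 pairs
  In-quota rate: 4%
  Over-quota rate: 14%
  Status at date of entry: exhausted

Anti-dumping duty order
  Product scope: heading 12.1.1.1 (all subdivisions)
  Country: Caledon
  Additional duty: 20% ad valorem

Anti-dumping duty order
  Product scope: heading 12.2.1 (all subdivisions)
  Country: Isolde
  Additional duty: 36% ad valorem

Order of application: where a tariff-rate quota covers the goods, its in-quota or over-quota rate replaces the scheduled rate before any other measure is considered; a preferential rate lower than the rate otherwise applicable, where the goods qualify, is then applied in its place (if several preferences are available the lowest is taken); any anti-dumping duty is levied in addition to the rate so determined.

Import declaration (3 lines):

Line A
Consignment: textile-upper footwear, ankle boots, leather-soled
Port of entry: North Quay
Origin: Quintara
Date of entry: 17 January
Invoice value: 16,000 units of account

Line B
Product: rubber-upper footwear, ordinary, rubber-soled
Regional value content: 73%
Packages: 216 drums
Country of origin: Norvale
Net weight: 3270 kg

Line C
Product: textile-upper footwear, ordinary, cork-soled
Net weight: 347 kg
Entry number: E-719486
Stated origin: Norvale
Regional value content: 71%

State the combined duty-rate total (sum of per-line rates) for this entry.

82%

Line A: textile-upper → 12.1; leather-soled → 12.1.1; ankle boots → 12.1.1.1. Scheduled 36%. No special measure applies. → 36%.
Line B: rubber-upper → 12.2; rubber-soled → 12.2.1; ordinary → 12.2.1.2. Scheduled 33%. Norvale agreement on 12.2: RVC ≥ 60% → 9% available; preferential 9%. → 9%.
Line C: textile-upper → 12.1; cork-soled → 12.1.2; ordinary → 12.1.2.1. Scheduled 37%. Norvale agreement on 12.2: 12.1.2.1 not covered. → 37%.
Sum: 36% + 9% + 37% = 82%.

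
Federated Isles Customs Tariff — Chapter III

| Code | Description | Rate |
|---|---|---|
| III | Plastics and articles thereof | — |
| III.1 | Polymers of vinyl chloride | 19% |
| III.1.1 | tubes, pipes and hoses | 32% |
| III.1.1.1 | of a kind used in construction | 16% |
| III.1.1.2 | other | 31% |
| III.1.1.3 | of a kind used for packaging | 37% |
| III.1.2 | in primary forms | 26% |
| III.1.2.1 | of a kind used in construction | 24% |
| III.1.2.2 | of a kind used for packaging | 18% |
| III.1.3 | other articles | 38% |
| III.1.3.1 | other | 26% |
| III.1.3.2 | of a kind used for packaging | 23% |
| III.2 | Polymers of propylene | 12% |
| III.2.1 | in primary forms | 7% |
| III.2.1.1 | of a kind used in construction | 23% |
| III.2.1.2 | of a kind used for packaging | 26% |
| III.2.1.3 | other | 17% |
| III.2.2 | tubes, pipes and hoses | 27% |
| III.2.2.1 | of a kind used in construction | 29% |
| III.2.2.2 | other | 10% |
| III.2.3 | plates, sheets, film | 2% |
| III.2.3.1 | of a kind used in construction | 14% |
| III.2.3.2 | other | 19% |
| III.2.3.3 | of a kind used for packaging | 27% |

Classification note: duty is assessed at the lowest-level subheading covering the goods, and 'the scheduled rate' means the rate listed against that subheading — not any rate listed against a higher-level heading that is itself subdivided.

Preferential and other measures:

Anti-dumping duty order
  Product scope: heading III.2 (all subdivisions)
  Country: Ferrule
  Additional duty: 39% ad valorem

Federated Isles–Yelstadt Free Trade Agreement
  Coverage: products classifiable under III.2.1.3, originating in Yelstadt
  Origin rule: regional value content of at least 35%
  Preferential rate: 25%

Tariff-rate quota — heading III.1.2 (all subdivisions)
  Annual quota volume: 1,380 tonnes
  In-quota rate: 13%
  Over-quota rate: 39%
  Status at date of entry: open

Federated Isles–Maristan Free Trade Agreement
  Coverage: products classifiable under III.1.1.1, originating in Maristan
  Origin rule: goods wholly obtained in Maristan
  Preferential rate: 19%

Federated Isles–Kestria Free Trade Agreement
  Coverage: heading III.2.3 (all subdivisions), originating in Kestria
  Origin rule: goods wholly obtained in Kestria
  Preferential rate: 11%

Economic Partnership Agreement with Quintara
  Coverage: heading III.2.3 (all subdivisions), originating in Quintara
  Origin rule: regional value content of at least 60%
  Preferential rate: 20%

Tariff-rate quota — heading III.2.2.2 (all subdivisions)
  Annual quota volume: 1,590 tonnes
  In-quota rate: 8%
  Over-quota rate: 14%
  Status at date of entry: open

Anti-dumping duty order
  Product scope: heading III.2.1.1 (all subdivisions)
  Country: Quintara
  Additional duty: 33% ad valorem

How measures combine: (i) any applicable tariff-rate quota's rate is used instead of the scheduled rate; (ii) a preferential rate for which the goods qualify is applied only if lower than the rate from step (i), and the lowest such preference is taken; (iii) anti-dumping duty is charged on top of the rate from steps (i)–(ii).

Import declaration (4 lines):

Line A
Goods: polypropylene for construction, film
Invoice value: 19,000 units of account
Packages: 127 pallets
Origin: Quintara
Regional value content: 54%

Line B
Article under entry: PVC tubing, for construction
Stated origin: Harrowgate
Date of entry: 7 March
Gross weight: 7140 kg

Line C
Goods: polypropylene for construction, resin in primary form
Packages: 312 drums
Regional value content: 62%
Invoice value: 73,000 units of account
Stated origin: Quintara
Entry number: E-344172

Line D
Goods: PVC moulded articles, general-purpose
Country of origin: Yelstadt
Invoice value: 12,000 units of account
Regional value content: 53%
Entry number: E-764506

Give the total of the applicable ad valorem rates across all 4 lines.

112%

Line A: polypropylene → III.2; film → III.2.3; for construction → III.2.3.1. Scheduled 14%. Quintara agreement on III.2.3: RVC < 60%. → 14%.
Line B: PVC → III.1; tubing → III.1.1; for construction → III.1.1.1. Scheduled 16%. No special measure applies. → 16%.
Line C: polypropylene → III.2; resin in primary form → III.2.1; for construction → III.2.1.1. Scheduled 23%. Quintara agreement on III.2.3: III.2.1.1 not covered; anti-dumping (Quintara, III.2.1.1): +33%; total 23% + 33% = 56%. → 56%.
Line D: PVC → III.1; moulded articles → III.1.3; general-purpose → III.1.3.1. Scheduled 26%. Yelstadt agreement on III.2.1.3: III.1.3.1 not covered. → 26%.
Sum: 14% + 16% + 56% + 26% = 112%.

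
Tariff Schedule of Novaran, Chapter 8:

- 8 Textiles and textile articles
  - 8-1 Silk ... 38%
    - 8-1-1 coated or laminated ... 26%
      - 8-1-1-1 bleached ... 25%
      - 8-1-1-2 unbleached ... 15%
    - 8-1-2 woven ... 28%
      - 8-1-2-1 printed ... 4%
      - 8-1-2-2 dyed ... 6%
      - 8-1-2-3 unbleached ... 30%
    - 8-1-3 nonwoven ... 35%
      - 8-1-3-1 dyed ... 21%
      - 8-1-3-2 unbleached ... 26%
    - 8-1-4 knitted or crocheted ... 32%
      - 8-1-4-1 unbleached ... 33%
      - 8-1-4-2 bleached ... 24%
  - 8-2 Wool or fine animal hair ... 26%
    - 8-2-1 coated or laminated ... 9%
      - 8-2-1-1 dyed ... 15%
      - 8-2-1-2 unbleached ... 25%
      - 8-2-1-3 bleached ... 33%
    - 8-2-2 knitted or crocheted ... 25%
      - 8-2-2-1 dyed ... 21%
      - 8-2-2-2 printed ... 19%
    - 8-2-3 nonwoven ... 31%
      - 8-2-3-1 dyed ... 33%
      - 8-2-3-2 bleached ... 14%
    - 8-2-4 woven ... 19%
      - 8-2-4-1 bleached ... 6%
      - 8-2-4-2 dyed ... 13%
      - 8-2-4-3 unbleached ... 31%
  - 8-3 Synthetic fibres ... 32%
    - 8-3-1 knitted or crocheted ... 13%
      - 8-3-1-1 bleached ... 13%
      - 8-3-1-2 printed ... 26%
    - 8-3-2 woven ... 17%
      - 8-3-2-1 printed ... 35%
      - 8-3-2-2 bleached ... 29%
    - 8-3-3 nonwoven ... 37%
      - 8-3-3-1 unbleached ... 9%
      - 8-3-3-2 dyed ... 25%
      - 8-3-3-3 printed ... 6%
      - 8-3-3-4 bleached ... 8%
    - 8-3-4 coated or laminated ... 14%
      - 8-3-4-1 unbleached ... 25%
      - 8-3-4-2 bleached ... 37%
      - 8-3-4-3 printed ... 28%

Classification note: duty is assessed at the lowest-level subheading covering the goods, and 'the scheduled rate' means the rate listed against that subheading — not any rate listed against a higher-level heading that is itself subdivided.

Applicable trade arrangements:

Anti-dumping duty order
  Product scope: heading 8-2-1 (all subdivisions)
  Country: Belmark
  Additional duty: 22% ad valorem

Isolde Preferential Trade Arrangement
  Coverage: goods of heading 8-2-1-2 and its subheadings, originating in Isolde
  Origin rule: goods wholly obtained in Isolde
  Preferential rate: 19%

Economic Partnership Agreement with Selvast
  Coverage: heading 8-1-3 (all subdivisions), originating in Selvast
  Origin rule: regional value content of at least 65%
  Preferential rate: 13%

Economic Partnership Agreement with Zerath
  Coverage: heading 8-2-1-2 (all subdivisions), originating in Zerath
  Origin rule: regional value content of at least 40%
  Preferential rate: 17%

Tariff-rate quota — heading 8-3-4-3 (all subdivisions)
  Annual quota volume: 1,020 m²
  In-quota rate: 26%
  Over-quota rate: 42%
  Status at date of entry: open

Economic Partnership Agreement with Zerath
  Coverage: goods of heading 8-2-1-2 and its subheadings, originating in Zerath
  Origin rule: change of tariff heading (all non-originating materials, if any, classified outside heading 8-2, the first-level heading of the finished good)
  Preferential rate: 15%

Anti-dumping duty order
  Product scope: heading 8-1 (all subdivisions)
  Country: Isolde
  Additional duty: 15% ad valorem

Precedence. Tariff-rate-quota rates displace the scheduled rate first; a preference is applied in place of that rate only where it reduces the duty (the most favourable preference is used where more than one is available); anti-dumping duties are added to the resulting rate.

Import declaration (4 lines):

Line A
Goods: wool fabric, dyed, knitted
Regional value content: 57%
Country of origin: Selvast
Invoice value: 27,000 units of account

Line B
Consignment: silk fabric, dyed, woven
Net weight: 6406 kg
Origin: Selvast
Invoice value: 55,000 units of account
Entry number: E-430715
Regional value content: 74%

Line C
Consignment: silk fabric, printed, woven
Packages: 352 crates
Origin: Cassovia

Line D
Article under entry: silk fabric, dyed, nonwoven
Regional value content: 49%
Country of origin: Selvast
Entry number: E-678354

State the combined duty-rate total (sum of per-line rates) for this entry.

Line A: wool → 8-2; knitted → 8-2-2; dyed → 8-2-2-1. Scheduled 21%. Selvast agreement on 8-1-3: 8-2-2-1 not covered. → 21%.
Line B: silk → 8-1; woven → 8-1-2; dyed → 8-1-2-2. Scheduled 6%. Selvast agreement on 8-1-3: 8-1-2-2 not covered. → 6%.
Line C: silk → 8-1; woven → 8-1-2; printed → 8-1-2-1. Scheduled 4%. No special measure applies. → 4%.
Line D: silk → 8-1; nonwoven → 8-1-3; dyed → 8-1-3-1. Scheduled 21%. Selvast agreement on 8-1-3: RVC < 65%. → 21%.
Sum: 21% + 6% + 4% + 21% = 52%.

52%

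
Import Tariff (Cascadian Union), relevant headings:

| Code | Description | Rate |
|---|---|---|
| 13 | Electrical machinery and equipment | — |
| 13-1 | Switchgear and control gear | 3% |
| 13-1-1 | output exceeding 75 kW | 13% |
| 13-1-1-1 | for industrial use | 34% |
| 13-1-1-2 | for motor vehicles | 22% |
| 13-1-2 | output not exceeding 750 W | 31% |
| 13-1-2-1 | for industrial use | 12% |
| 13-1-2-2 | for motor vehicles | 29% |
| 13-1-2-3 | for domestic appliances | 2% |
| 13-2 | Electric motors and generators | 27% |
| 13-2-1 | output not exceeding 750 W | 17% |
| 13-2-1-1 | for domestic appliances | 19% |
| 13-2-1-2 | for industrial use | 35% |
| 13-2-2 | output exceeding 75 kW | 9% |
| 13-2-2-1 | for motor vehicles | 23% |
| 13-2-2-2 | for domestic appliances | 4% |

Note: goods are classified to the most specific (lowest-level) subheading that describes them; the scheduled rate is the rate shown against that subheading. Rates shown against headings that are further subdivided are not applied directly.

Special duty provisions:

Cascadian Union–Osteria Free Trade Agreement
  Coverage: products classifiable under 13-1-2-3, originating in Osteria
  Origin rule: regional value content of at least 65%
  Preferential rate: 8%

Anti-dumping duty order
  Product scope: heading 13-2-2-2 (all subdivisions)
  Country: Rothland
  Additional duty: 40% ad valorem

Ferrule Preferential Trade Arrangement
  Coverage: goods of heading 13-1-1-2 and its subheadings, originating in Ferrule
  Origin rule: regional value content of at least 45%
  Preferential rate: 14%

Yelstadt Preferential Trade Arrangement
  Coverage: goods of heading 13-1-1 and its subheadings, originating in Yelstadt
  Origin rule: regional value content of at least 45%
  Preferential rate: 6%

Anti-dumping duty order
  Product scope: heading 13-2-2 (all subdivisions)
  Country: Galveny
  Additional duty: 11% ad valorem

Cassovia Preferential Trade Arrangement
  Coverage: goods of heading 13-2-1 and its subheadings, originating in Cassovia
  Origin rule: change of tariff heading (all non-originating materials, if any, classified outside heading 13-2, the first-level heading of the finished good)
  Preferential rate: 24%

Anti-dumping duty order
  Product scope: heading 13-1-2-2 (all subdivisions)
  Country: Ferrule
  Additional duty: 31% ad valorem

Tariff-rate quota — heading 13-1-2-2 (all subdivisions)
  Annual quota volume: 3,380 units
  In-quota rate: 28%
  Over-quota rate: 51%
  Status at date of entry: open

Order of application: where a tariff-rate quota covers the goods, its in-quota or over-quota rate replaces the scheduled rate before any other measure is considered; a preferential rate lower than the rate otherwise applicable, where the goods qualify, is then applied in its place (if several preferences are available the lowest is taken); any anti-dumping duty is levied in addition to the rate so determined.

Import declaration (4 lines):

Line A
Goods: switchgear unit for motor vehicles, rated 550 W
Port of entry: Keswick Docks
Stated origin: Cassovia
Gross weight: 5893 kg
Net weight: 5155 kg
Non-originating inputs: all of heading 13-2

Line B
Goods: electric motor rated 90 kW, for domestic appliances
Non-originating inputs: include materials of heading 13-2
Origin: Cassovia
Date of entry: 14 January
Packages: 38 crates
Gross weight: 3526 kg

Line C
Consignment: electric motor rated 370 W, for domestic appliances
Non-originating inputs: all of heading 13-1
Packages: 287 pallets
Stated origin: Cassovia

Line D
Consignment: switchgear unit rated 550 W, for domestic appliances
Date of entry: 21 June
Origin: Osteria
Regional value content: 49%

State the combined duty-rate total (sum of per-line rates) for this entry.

53%

Line A: switchgear unit → 13-1; rated 550 W → 13-1-2; for motor vehicles → 13-1-2-2. Scheduled 29%. quota on 13-1-2-2 open → in-quota 28%; Cassovia agreement on 13-2-1: 13-1-2-2 not covered. → 28%.
Line B: electric motor → 13-2; rated 90 kW → 13-2-2; for domestic appliances → 13-2-2-2. Scheduled 4%. Cassovia agreement on 13-2-1: 13-2-2-2 not covered. → 4%.
Line C: electric motor → 13-2; rated 370 W → 13-2-1; for domestic appliances → 13-2-1-1. Scheduled 19%. Cassovia agreement on 13-2-1: CTH met → 24% available; preference 24% not lower than 19% → no reduction. → 19%.
Line D: switchgear unit → 13-1; rated 550 W → 13-1-2; for domestic appliances → 13-1-2-3. Scheduled 2%. Osteria agreement on 13-1-2-3: RVC < 65%. → 2%.
Sum: 28% + 4% + 19% + 2% = 53%.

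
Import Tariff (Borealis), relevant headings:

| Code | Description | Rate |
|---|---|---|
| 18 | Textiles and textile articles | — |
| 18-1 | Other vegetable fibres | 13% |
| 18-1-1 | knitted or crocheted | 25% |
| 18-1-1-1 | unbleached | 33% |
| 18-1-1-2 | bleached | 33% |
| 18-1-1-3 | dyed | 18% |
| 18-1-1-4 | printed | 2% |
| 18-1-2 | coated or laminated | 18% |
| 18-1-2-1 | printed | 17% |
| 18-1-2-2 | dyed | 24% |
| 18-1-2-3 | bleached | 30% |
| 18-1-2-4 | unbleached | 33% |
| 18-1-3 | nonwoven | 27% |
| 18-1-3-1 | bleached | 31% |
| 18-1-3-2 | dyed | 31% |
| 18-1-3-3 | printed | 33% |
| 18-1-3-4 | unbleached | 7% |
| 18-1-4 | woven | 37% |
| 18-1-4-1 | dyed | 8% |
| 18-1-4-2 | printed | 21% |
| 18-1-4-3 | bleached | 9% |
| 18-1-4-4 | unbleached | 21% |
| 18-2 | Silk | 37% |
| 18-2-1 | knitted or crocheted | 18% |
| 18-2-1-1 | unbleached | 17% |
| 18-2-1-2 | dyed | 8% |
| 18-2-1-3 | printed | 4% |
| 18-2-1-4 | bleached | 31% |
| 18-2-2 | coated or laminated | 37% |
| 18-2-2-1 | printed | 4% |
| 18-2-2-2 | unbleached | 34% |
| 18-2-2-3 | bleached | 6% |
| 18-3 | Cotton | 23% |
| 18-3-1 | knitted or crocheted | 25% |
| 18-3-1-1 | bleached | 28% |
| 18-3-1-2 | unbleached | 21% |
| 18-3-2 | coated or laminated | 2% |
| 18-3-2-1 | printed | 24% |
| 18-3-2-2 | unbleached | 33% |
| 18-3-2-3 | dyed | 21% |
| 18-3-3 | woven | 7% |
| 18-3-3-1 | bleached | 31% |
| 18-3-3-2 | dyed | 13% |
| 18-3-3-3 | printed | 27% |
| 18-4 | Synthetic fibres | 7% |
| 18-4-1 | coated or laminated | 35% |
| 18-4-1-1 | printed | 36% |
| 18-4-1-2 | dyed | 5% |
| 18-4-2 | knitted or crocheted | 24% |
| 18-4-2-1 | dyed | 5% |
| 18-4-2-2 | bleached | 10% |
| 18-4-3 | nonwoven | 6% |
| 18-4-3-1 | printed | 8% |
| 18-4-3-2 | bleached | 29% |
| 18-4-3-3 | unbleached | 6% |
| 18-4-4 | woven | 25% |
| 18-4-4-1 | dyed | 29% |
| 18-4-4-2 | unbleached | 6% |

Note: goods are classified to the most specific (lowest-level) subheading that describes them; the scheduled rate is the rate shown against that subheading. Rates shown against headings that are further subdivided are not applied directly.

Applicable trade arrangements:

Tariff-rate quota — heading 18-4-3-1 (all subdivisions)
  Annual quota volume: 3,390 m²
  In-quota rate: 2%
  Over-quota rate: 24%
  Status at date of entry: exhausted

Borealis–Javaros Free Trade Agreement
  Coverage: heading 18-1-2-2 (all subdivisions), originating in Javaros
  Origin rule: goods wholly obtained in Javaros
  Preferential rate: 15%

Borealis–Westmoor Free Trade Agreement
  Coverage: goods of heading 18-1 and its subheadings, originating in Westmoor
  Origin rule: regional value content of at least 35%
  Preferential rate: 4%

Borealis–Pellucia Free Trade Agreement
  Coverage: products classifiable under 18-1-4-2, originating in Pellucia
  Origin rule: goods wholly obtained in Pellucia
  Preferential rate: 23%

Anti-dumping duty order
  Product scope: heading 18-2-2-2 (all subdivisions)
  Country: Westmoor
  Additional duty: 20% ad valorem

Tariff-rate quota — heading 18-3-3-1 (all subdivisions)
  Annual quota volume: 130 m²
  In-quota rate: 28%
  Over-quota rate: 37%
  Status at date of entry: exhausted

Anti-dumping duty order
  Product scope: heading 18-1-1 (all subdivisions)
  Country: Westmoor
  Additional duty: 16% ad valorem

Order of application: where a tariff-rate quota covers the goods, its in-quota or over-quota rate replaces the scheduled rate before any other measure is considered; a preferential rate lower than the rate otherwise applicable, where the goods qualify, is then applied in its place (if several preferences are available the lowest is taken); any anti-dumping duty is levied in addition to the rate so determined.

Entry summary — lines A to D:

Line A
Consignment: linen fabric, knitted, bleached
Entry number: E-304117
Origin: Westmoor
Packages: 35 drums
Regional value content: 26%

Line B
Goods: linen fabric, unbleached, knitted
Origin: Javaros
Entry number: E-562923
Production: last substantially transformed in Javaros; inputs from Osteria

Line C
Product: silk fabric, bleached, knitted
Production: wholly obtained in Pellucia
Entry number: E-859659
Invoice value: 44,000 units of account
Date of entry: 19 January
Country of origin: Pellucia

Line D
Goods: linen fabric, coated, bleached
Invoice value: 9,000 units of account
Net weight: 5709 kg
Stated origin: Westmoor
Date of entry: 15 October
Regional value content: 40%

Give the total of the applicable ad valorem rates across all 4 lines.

117%

Line A: linen → 18-1; knitted → 18-1-1; bleached → 18-1-1-2. Scheduled 33%. Westmoor agreement on 18-1: RVC < 35%; anti-dumping (Westmoor, 18-1-1): +16%; total 33% + 16% = 49%. → 49%.
Line B: linen → 18-1; knitted → 18-1-1; unbleached → 18-1-1-1. Scheduled 33%. Javaros agreement on 18-1-2-2: 18-1-1-1 not covered. → 33%.
Line C: silk → 18-2; knitted → 18-2-1; bleached → 18-2-1-4. Scheduled 31%. Pellucia agreement on 18-1-4-2: 18-2-1-4 not covered. → 31%.
Line D: linen → 18-1; coated → 18-1-2; bleached → 18-1-2-3. Scheduled 30%. Westmoor agreement on 18-1: RVC ≥ 35% → 4% available; preferential 4%. → 4%.
Sum: 49% + 33% + 31% + 4% = 117%.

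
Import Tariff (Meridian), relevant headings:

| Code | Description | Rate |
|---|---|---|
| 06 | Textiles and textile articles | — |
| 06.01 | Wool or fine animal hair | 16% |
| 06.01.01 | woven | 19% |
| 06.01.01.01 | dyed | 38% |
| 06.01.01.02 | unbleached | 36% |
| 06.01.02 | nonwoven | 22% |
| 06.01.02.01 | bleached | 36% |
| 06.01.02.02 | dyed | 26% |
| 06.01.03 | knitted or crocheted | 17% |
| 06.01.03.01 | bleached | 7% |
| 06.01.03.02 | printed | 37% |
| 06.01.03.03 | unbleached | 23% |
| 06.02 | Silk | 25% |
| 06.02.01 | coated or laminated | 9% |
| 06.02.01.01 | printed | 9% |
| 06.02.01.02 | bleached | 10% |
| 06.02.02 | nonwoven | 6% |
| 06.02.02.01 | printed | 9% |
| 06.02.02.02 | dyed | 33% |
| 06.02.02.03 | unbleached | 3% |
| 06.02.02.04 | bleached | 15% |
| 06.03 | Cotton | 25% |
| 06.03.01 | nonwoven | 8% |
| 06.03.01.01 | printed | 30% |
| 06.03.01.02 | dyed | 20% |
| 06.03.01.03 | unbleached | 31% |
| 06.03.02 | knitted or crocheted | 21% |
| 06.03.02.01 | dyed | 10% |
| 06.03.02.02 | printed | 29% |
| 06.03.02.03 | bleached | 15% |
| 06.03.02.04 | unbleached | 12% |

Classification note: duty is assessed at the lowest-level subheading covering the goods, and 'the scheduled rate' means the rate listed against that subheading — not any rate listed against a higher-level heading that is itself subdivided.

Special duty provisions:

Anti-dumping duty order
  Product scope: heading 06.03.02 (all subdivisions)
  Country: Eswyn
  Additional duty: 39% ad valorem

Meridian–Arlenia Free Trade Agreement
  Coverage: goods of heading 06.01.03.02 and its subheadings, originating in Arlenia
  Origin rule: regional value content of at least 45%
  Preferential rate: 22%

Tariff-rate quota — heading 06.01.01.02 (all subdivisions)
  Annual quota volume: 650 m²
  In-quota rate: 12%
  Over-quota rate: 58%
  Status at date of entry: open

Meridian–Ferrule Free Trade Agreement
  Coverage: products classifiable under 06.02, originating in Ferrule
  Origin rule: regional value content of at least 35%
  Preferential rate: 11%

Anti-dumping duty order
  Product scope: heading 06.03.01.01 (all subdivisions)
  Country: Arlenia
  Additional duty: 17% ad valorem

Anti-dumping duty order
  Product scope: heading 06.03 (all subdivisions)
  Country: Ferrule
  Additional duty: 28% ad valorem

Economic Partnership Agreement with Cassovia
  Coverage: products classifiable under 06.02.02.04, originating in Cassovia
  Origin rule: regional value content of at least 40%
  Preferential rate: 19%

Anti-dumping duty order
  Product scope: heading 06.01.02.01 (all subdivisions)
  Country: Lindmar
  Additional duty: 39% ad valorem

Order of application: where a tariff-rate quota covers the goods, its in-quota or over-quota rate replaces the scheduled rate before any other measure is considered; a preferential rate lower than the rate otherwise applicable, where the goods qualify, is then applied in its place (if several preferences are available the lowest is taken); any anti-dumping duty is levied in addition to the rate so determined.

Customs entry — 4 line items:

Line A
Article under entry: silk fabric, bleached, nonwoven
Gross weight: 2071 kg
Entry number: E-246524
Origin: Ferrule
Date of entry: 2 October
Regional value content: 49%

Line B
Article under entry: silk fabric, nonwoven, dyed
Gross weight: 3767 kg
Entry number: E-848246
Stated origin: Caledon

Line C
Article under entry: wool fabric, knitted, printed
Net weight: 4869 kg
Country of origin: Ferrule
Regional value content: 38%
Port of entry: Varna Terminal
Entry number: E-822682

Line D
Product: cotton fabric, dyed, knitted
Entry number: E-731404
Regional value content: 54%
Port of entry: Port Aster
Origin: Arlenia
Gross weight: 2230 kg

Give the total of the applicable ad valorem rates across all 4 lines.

91%

Line A: silk → 06.02; nonwoven → 06.02.02; bleached → 06.02.02.04. Scheduled 15%. Ferrule agreement on 06.02: RVC ≥ 35% → 11% available; preferential 11%. → 11%.
Line B: silk → 06.02; nonwoven → 06.02.02; dyed → 06.02.02.02. Scheduled 33%. No special measure applies. → 33%.
Line C: wool → 06.01; knitted → 06.01.03; printed → 06.01.03.02. Scheduled 37%. Ferrule agreement on 06.02: 06.01.03.02 not covered. → 37%.
Line D: cotton → 06.03; knitted → 06.03.02; dyed → 06.03.02.01. Scheduled 10%. Arlenia agreement on 06.01.03.02: 06.03.02.01 not covered. → 10%.
Sum: 11% + 33% + 37% + 10% = 91%.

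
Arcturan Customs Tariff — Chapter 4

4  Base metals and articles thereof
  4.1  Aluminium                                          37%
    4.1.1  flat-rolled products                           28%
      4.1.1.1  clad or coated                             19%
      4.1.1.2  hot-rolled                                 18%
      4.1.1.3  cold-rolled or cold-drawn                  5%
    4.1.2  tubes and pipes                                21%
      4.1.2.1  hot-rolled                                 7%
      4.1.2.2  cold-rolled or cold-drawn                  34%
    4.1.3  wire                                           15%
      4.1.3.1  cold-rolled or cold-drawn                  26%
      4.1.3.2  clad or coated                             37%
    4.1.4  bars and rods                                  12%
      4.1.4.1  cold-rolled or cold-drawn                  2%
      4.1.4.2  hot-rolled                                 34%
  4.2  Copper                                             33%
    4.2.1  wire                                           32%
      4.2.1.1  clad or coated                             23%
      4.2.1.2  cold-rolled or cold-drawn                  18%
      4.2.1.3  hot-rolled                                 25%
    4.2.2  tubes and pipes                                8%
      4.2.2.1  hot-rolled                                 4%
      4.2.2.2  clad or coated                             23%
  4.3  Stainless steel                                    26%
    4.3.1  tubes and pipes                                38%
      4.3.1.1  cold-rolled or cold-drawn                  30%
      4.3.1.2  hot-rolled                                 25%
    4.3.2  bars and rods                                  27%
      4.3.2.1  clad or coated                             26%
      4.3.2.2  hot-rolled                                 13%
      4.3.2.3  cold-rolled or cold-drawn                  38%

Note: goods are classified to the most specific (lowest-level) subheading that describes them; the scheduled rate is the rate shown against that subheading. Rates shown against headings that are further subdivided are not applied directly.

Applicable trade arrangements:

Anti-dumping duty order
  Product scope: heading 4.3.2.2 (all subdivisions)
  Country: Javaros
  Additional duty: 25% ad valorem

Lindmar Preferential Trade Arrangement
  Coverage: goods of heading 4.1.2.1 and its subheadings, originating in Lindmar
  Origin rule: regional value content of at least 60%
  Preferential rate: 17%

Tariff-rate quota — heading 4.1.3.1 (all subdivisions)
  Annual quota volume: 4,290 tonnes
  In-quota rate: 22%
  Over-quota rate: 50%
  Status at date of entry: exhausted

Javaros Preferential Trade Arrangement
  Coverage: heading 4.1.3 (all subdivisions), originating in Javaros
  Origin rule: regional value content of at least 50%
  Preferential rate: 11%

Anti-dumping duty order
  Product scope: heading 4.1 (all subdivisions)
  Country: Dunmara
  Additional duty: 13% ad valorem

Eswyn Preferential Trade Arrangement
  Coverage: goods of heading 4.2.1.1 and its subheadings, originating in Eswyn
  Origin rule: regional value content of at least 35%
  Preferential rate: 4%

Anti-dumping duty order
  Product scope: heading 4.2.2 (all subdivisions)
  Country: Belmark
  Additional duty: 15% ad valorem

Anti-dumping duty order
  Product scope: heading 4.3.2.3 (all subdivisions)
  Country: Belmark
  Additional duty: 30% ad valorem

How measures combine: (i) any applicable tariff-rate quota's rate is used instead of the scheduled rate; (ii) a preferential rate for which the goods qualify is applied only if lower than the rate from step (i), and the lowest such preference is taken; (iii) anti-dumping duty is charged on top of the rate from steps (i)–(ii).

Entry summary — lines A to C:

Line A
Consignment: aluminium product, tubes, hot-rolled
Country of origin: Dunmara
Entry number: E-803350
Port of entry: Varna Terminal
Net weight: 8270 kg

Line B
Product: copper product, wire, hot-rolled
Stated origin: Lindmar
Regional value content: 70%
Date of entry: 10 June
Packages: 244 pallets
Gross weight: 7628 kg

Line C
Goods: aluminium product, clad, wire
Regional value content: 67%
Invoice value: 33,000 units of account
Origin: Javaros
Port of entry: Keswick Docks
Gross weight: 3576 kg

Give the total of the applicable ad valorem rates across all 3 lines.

56%

Line A: aluminium → 4.1; tubes → 4.1.2; hot-rolled → 4.1.2.1. Scheduled 7%. anti-dumping (Dunmara, 4.1): +13%; total 7% + 13% = 20%. → 20%.
Line B: copper → 4.2; wire → 4.2.1; hot-rolled → 4.2.1.3. Scheduled 25%. Lindmar agreement on 4.1.2.1: 4.2.1.3 not covered. → 25%.
Line C: aluminium → 4.1; wire → 4.1.3; clad → 4.1.3.2. Scheduled 37%. Javaros agreement on 4.1.3: RVC ≥ 50% → 11% available; preferential 11%. → 11%.
Sum: 20% + 25% + 11% = 56%.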